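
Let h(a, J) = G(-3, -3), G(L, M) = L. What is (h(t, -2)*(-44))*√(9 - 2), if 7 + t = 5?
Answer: 132*√7 ≈ 349.24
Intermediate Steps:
t = -2 (t = -7 + 5 = -2)
h(a, J) = -3
(h(t, -2)*(-44))*√(9 - 2) = (-3*(-44))*√(9 - 2) = 132*√7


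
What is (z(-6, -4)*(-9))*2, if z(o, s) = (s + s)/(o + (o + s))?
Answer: -9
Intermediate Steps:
z(o, s) = 2*s/(s + 2*o) (z(o, s) = (2*s)/(s + 2*o) = 2*s/(s + 2*o))
(z(-6, -4)*(-9))*2 = ((2*(-4)/(-4 + 2*(-6)))*(-9))*2 = ((2*(-4)/(-4 - 12))*(-9))*2 = ((2*(-4)/(-16))*(-9))*2 = ((2*(-4)*(-1/16))*(-9))*2 = ((1/2)*(-9))*2 = -9/2*2 = -9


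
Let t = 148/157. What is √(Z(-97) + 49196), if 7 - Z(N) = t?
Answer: √1212781511/157 ≈ 221.82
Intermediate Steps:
t = 148/157 (t = 148*(1/157) = 148/157 ≈ 0.94267)
Z(N) = 951/157 (Z(N) = 7 - 1*148/157 = 7 - 148/157 = 951/157)
√(Z(-97) + 49196) = √(951/157 + 49196) = √(7724723/157) = √1212781511/157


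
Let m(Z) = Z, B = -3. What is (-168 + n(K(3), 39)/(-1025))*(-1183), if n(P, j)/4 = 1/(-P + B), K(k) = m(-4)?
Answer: 203717332/1025 ≈ 1.9875e+5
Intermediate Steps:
K(k) = -4
n(P, j) = 4/(-3 - P) (n(P, j) = 4/(-P - 3) = 4/(-3 - P))
(-168 + n(K(3), 39)/(-1025))*(-1183) = (-168 - 4/(3 - 4)/(-1025))*(-1183) = (-168 - 4/(-1)*(-1/1025))*(-1183) = (-168 - 4*(-1)*(-1/1025))*(-1183) = (-168 + 4*(-1/1025))*(-1183) = (-168 - 4/1025)*(-1183) = -172204/1025*(-1183) = 203717332/1025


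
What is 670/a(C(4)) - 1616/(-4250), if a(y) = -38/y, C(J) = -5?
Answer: 3574727/40375 ≈ 88.538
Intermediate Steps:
670/a(C(4)) - 1616/(-4250) = 670/((-38/(-5))) - 1616/(-4250) = 670/((-38*(-1/5))) - 1616*(-1/4250) = 670/(38/5) + 808/2125 = 670*(5/38) + 808/2125 = 1675/19 + 808/2125 = 3574727/40375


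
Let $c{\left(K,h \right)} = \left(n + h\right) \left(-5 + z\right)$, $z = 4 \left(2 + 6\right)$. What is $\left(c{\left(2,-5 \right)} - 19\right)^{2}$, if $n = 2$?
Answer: $10000$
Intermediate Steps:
$z = 32$ ($z = 4 \cdot 8 = 32$)
$c{\left(K,h \right)} = 54 + 27 h$ ($c{\left(K,h \right)} = \left(2 + h\right) \left(-5 + 32\right) = \left(2 + h\right) 27 = 54 + 27 h$)
$\left(c{\left(2,-5 \right)} - 19\right)^{2} = \left(\left(54 + 27 \left(-5\right)\right) - 19\right)^{2} = \left(\left(54 - 135\right) - 19\right)^{2} = \left(-81 - 19\right)^{2} = \left(-100\right)^{2} = 10000$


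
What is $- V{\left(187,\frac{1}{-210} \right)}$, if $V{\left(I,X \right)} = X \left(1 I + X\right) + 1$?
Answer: $- \frac{4831}{44100} \approx -0.10955$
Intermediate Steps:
$V{\left(I,X \right)} = 1 + X \left(I + X\right)$ ($V{\left(I,X \right)} = X \left(I + X\right) + 1 = 1 + X \left(I + X\right)$)
$- V{\left(187,\frac{1}{-210} \right)} = - (1 + \left(\frac{1}{-210}\right)^{2} + \frac{187}{-210}) = - (1 + \left(- \frac{1}{210}\right)^{2} + 187 \left(- \frac{1}{210}\right)) = - (1 + \frac{1}{44100} - \frac{187}{210}) = \left(-1\right) \frac{4831}{44100} = - \frac{4831}{44100}$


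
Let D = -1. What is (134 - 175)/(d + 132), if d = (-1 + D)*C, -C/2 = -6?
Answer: -41/108 ≈ -0.37963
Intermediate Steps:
C = 12 (C = -2*(-6) = 12)
d = -24 (d = (-1 - 1)*12 = -2*12 = -24)
(134 - 175)/(d + 132) = (134 - 175)/(-24 + 132) = -41/108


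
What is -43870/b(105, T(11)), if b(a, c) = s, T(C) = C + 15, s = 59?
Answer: -43870/59 ≈ -743.56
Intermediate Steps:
T(C) = 15 + C
b(a, c) = 59
-43870/b(105, T(11)) = -43870/59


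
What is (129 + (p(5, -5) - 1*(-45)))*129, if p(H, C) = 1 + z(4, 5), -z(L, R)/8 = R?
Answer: 17415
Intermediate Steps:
z(L, R) = -8*R
p(H, C) = -39 (p(H, C) = 1 - 8*5 = 1 - 40 = -39)
(129 + (p(5, -5) - 1*(-45)))*129 = (129 + (-39 - 1*(-45)))*129 = (129 + (-39 + 45))*129 = (129 + 6)*129 = 135*129 = 17415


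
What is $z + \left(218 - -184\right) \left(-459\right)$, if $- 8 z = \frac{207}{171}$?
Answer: $- \frac{28046759}{152} \approx -1.8452 \cdot 10^{5}$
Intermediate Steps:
$z = - \frac{23}{152}$ ($z = - \frac{207 \cdot \frac{1}{171}}{8} = \left(- \frac{1}{8}\right) \frac{23}{19} = - \frac{23}{152} \approx -0.15132$)
$z + \left(218 - -184\right) \left(-459\right) = - \frac{23}{152} + \left(218 - -184\right) \left(-459\right) = - \frac{23}{152} + \left(218 + 184\right) \left(-459\right) = - \frac{23}{152} + 402 \left(-459\right) = - \frac{23}{152} - 184518 = - \frac{28046759}{152}$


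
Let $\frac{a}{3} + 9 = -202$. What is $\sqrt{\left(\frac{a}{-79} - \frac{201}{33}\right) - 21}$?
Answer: $\frac{i \sqrt{14407151}}{869} \approx 4.3679 i$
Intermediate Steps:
$a = -633$ ($a = -27 + 3 \left(-202\right) = -27 - 606 = -633$)
$\sqrt{\left(\frac{a}{-79} - \frac{201}{33}\right) - 21} = \sqrt{\left(- \frac{633}{-79} - \frac{201}{33}\right) - 21} = \sqrt{\left(\left(-633\right) \left(- \frac{1}{79}\right) - \frac{67}{11}\right) - 21} = \sqrt{\left(\frac{633}{79} - \frac{67}{11}\right) - 21} = \sqrt{\frac{1670}{869} - 21} = \sqrt{- \frac{16579}{869}} = \frac{i \sqrt{14407151}}{869}$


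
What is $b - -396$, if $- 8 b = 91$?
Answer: $\frac{3077}{8} \approx 384.63$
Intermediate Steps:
$b = - \frac{91}{8}$ ($b = \left(- \frac{1}{8}\right) 91 = - \frac{91}{8} \approx -11.375$)
$b - -396 = - \frac{91}{8} - -396 = - \frac{91}{8} + 396 = \frac{3077}{8}$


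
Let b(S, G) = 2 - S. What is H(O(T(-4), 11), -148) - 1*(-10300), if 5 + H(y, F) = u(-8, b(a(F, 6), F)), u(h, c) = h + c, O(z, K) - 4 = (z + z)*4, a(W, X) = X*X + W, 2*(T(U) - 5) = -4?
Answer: 10401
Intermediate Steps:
T(U) = 3 (T(U) = 5 + (1/2)*(-4) = 5 - 2 = 3)
a(W, X) = W + X**2 (a(W, X) = X**2 + W = W + X**2)
O(z, K) = 4 + 8*z (O(z, K) = 4 + (z + z)*4 = 4 + (2*z)*4 = 4 + 8*z)
u(h, c) = c + h
H(y, F) = -47 - F (H(y, F) = -5 + ((2 - (F + 6**2)) - 8) = -5 + ((2 - (F + 36)) - 8) = -5 + ((2 - (36 + F)) - 8) = -5 + ((2 + (-36 - F)) - 8) = -5 + ((-34 - F) - 8) = -5 + (-42 - F) = -47 - F)
H(O(T(-4), 11), -148) - 1*(-10300) = (-47 - 1*(-148)) - 1*(-10300) = (-47 + 148) + 10300 = 101 + 10300 = 10401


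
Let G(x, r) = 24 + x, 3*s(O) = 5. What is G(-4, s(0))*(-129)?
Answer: -2580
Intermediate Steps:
s(O) = 5/3 (s(O) = (⅓)*5 = 5/3)
G(-4, s(0))*(-129) = (24 - 4)*(-129) = 20*(-129) = -2580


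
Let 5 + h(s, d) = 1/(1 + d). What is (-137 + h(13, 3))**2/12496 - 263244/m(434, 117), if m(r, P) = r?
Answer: -26246213079/43386112 ≈ -604.95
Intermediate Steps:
h(s, d) = -5 + 1/(1 + d)
(-137 + h(13, 3))**2/12496 - 263244/m(434, 117) = (-137 + (-4 - 5*3)/(1 + 3))**2/12496 - 263244/434 = (-137 + (-4 - 15)/4)**2*(1/12496) - 263244*1/434 = (-137 + (1/4)*(-19))**2*(1/12496) - 131622/217 = (-137 - 19/4)**2*(1/12496) - 131622/217 = (-567/4)**2*(1/12496) - 131622/217 = (321489/16)*(1/12496) - 131622/217 = 321489/199936 - 131622/217 = -26246213079/43386112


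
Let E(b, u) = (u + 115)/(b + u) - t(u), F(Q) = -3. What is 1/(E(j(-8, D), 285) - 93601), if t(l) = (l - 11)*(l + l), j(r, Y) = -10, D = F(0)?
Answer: -11/2747575 ≈ -4.0035e-6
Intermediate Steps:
D = -3
t(l) = 2*l*(-11 + l) (t(l) = (-11 + l)*(2*l) = 2*l*(-11 + l))
E(b, u) = (115 + u)/(b + u) - 2*u*(-11 + u) (E(b, u) = (u + 115)/(b + u) - 2*u*(-11 + u) = (115 + u)/(b + u) - 2*u*(-11 + u))
1/(E(j(-8, D), 285) - 93601) = 1/((115 + 285 + 2*285²*(11 - 1*285) - 2*(-10)*285*(-11 + 285))/(-10 + 285) - 93601) = 1/((115 + 285 + 2*81225*(11 - 285) - 2*(-10)*285*274)/275 - 93601) = 1/((115 + 285 + 2*81225*(-274) + 1561800)/275 - 93601) = 1/((115 + 285 - 44511300 + 1561800)/275 - 93601) = 1/((1/275)*(-42949100) - 93601) = 1/(-1717964/11 - 93601) = 1/(-2747575/11) = -11/2747575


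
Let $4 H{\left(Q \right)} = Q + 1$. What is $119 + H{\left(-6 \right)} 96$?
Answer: $-1$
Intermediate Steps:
$H{\left(Q \right)} = \frac{1}{4} + \frac{Q}{4}$ ($H{\left(Q \right)} = \frac{Q + 1}{4} = \frac{1 + Q}{4} = \frac{1}{4} + \frac{Q}{4}$)
$119 + H{\left(-6 \right)} 96 = 119 + \left(\frac{1}{4} + \frac{1}{4} \left(-6\right)\right) 96 = 119 + \left(\frac{1}{4} - \frac{3}{2}\right) 96 = 119 - 120 = -1$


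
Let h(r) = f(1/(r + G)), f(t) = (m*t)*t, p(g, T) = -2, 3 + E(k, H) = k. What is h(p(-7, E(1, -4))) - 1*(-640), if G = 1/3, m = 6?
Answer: 16054/25 ≈ 642.16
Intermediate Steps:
E(k, H) = -3 + k
G = ⅓ ≈ 0.33333
f(t) = 6*t² (f(t) = (6*t)*t = 6*t²)
h(r) = 6/(⅓ + r)² (h(r) = 6*(1/(r + ⅓))² = 6*(1/(⅓ + r))² = 6/(⅓ + r)²)
h(p(-7, E(1, -4))) - 1*(-640) = 54/(1 + 3*(-2))² - 1*(-640) = 54/(1 - 6)² + 640 = 54/(-5)² + 640 = 54*(1/25) + 640 = 54/25 + 640 = 16054/25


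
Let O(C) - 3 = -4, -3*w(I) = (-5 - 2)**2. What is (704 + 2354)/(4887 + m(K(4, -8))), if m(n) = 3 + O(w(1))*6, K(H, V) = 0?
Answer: 139/222 ≈ 0.62613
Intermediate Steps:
w(I) = -49/3 (w(I) = -(-5 - 2)**2/3 = -1/3*(-7)**2 = -1/3*49 = -49/3)
O(C) = -1 (O(C) = 3 - 4 = -1)
m(n) = -3 (m(n) = 3 - 1*6 = 3 - 6 = -3)
(704 + 2354)/(4887 + m(K(4, -8))) = (704 + 2354)/(4887 - 3) = 3058/4884 = 3058*(1/4884) = 139/222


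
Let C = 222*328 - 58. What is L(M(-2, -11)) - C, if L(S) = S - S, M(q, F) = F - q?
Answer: -72758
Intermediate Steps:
L(S) = 0
C = 72758 (C = 72816 - 58 = 72758)
L(M(-2, -11)) - C = 0 - 1*72758 = 0 - 72758 = -72758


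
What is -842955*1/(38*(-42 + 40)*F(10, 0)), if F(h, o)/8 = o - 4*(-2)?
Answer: 842955/4864 ≈ 173.30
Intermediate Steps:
F(h, o) = 64 + 8*o (F(h, o) = 8*(o - 4*(-2)) = 8*(o + 8) = 8*(8 + o) = 64 + 8*o)
-842955*1/(38*(-42 + 40)*F(10, 0)) = -842955*1/(38*(-42 + 40)*(64 + 8*0)) = -842955*(-1/(76*(64 + 0))) = -842955/(-2*64*38) = -842955/((-128*38)) = -842955/(-4864) = -842955*(-1/4864) = 842955/4864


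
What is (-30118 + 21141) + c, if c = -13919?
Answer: -22896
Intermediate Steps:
(-30118 + 21141) + c = (-30118 + 21141) - 13919 = -8977 - 13919 = -22896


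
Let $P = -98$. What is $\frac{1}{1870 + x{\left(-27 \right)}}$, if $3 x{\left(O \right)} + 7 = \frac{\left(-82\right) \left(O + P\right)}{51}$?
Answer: $\frac{153}{296003} \approx 0.00051689$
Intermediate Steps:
$x{\left(O \right)} = \frac{7679}{153} - \frac{82 O}{153}$ ($x{\left(O \right)} = - \frac{7}{3} + \frac{- 82 \left(O - 98\right) \frac{1}{51}}{3} = - \frac{7}{3} + \frac{- 82 \left(-98 + O\right) \frac{1}{51}}{3} = - \frac{7}{3} + \frac{\left(8036 - 82 O\right) \frac{1}{51}}{3} = - \frac{7}{3} + \frac{\frac{8036}{51} - \frac{82 O}{51}}{3} = - \frac{7}{3} - \left(- \frac{8036}{153} + \frac{82 O}{153}\right) = \frac{7679}{153} - \frac{82 O}{153}$)
$\frac{1}{1870 + x{\left(-27 \right)}} = \frac{1}{1870 + \left(\frac{7679}{153} - - \frac{246}{17}\right)} = \frac{1}{1870 + \left(\frac{7679}{153} + \frac{246}{17}\right)} = \frac{1}{1870 + \frac{9893}{153}} = \frac{1}{\frac{296003}{153}} = \frac{153}{296003}$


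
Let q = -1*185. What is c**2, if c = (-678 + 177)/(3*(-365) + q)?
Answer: 251001/1638400 ≈ 0.15320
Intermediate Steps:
q = -185
c = 501/1280 (c = (-678 + 177)/(3*(-365) - 185) = -501/(-1095 - 185) = -501/(-1280) = -501*(-1/1280) = 501/1280 ≈ 0.39141)
c**2 = (501/1280)**2 = 251001/1638400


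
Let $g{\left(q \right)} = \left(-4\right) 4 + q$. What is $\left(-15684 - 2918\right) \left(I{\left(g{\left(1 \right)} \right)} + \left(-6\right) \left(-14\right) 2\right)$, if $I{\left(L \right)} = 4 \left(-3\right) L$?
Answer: $-6473496$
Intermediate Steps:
$g{\left(q \right)} = -16 + q$
$I{\left(L \right)} = - 12 L$
$\left(-15684 - 2918\right) \left(I{\left(g{\left(1 \right)} \right)} + \left(-6\right) \left(-14\right) 2\right) = \left(-15684 - 2918\right) \left(- 12 \left(-16 + 1\right) + \left(-6\right) \left(-14\right) 2\right) = - 18602 \left(\left(-12\right) \left(-15\right) + 84 \cdot 2\right) = - 18602 \left(180 + 168\right) = \left(-18602\right) 348 = -6473496$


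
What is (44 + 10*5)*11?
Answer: 1034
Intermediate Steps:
(44 + 10*5)*11 = (44 + 50)*11 = 94*11 = 1034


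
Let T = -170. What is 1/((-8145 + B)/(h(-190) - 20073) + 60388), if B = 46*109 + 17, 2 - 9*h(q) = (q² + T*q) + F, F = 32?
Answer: 83029/5013964594 ≈ 1.6560e-5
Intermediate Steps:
h(q) = -10/3 - q²/9 + 170*q/9 (h(q) = 2/9 - ((q² - 170*q) + 32)/9 = 2/9 - (32 + q² - 170*q)/9 = 2/9 + (-32/9 - q²/9 + 170*q/9) = -10/3 - q²/9 + 170*q/9)
B = 5031 (B = 5014 + 17 = 5031)
1/((-8145 + B)/(h(-190) - 20073) + 60388) = 1/((-8145 + 5031)/((-10/3 - ⅑*(-190)² + (170/9)*(-190)) - 20073) + 60388) = 1/(-3114/((-10/3 - ⅑*36100 - 32300/9) - 20073) + 60388) = 1/(-3114/((-10/3 - 36100/9 - 32300/9) - 20073) + 60388) = 1/(-3114/(-22810/3 - 20073) + 60388) = 1/(-3114/(-83029/3) + 60388) = 1/(-3114*(-3/83029) + 60388) = 1/(9342/83029 + 60388) = 1/(5013964594/83029) = 83029/5013964594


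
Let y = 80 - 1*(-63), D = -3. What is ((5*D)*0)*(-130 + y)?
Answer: 0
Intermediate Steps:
y = 143 (y = 80 + 63 = 143)
((5*D)*0)*(-130 + y) = ((5*(-3))*0)*(-130 + 143) = -15*0*13 = 0*13 = 0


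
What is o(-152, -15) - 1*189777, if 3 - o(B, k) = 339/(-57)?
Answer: -3605593/19 ≈ -1.8977e+5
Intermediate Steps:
o(B, k) = 170/19 (o(B, k) = 3 - 339/(-57) = 3 - 339*(-1)/57 = 3 - 1*(-113/19) = 3 + 113/19 = 170/19)
o(-152, -15) - 1*189777 = 170/19 - 1*189777 = 170/19 - 189777 = -3605593/19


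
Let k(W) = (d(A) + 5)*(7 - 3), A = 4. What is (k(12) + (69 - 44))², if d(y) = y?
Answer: 3721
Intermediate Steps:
k(W) = 36 (k(W) = (4 + 5)*(7 - 3) = 9*4 = 36)
(k(12) + (69 - 44))² = (36 + (69 - 44))² = (36 + 25)² = 61² = 3721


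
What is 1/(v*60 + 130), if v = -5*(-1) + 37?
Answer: 1/2650 ≈ 0.00037736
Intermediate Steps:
v = 42 (v = 5 + 37 = 42)
1/(v*60 + 130) = 1/(42*60 + 130) = 1/(2520 + 130) = 1/2650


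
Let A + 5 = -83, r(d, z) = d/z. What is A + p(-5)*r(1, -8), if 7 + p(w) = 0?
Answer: -697/8 ≈ -87.125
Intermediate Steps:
p(w) = -7 (p(w) = -7 + 0 = -7)
A = -88 (A = -5 - 83 = -88)
A + p(-5)*r(1, -8) = -88 - 7/(-8) = -88 - 7*(-1)/8 = -88 - 7*(-⅛) = -88 + 7/8 = -697/8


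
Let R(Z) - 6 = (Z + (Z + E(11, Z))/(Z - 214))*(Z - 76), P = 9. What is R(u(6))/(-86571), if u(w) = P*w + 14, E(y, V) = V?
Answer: 12910/2106561 ≈ 0.0061285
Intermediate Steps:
u(w) = 14 + 9*w (u(w) = 9*w + 14 = 14 + 9*w)
R(Z) = 6 + (-76 + Z)*(Z + 2*Z/(-214 + Z)) (R(Z) = 6 + (Z + (Z + Z)/(Z - 214))*(Z - 76) = 6 + (Z + (2*Z)/(-214 + Z))*(-76 + Z) = 6 + (Z + 2*Z/(-214 + Z))*(-76 + Z) = 6 + (-76 + Z)*(Z + 2*Z/(-214 + Z)))
R(u(6))/(-86571) = ((-1284 + (14 + 9*6)³ - 288*(14 + 9*6)² + 16118*(14 + 9*6))/(-214 + (14 + 9*6)))/(-86571) = ((-1284 + (14 + 54)³ - 288*(14 + 54)² + 16118*(14 + 54))/(-214 + (14 + 54)))*(-1/86571) = ((-1284 + 68³ - 288*68² + 16118*68)/(-214 + 68))*(-1/86571) = ((-1284 + 314432 - 288*4624 + 1096024)/(-146))*(-1/86571) = -(-1284 + 314432 - 1331712 + 1096024)/146*(-1/86571) = -1/146*77460*(-1/86571) = -38730/73*(-1/86571) = 12910/2106561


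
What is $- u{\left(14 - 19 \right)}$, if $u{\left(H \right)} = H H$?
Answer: $-25$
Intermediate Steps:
$u{\left(H \right)} = H^{2}$
$- u{\left(14 - 19 \right)} = - \left(14 - 19\right)^{2} = - \left(-5\right)^{2} = \left(-1\right) 25 = -25$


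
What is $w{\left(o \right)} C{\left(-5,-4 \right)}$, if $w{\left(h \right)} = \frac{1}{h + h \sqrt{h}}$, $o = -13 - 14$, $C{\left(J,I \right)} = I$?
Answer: $\frac{1}{189} - \frac{i \sqrt{3}}{63} \approx 0.005291 - 0.027493 i$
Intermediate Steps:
$o = -27$ ($o = -13 - 14 = -27$)
$w{\left(h \right)} = \frac{1}{h + h^{\frac{3}{2}}}$
$w{\left(o \right)} C{\left(-5,-4 \right)} = \frac{1}{-27 + \left(-27\right)^{\frac{3}{2}}} \left(-4\right) = \frac{1}{-27 - 81 i \sqrt{3}} \left(-4\right) = - \frac{4}{-27 - 81 i \sqrt{3}}$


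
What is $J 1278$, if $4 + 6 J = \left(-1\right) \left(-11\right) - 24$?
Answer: $-3621$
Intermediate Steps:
$J = - \frac{17}{6}$ ($J = - \frac{2}{3} + \frac{\left(-1\right) \left(-11\right) - 24}{6} = - \frac{2}{3} + \frac{11 - 24}{6} = - \frac{2}{3} + \frac{1}{6} \left(-13\right) = - \frac{2}{3} - \frac{13}{6} = - \frac{17}{6} \approx -2.8333$)
$J 1278 = \left(- \frac{17}{6}\right) 1278 = -3621$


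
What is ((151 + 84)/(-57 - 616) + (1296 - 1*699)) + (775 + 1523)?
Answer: 1948100/673 ≈ 2894.7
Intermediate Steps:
((151 + 84)/(-57 - 616) + (1296 - 1*699)) + (775 + 1523) = (235/(-673) + (1296 - 699)) + 2298 = (235*(-1/673) + 597) + 2298 = (-235/673 + 597) + 2298 = 401546/673 + 2298 = 1948100/673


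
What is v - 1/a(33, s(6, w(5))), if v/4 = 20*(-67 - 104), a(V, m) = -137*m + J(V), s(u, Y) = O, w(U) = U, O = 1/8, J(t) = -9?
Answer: -2859112/209 ≈ -13680.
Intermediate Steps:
O = ⅛ ≈ 0.12500
s(u, Y) = ⅛
a(V, m) = -9 - 137*m (a(V, m) = -137*m - 9 = -9 - 137*m)
v = -13680 (v = 4*(20*(-67 - 104)) = 4*(20*(-171)) = 4*(-3420) = -13680)
v - 1/a(33, s(6, w(5))) = -13680 - 1/(-9 - 137*⅛) = -13680 - 1/(-9 - 137/8) = -13680 - 1/(-209/8) = -13680 - 1*(-8/209) = -13680 + 8/209 = -2859112/209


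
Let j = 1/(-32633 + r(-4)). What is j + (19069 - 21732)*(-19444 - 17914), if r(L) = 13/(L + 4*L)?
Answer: 64930751778222/652673 ≈ 9.9484e+7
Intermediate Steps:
r(L) = 13/(5*L) (r(L) = 13/((5*L)) = 13*(1/(5*L)) = 13/(5*L))
j = -20/652673 (j = 1/(-32633 + (13/5)/(-4)) = 1/(-32633 + (13/5)*(-¼)) = 1/(-32633 - 13/20) = 1/(-652673/20) = -20/652673 ≈ -3.0643e-5)
j + (19069 - 21732)*(-19444 - 17914) = -20/652673 + (19069 - 21732)*(-19444 - 17914) = -20/652673 - 2663*(-37358) = -20/652673 + 99484354 = 64930751778222/652673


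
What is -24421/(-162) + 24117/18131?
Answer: 446684105/2937222 ≈ 152.08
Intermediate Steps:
-24421/(-162) + 24117/18131 = -24421*(-1/162) + 24117*(1/18131) = 24421/162 + 24117/18131 = 446684105/2937222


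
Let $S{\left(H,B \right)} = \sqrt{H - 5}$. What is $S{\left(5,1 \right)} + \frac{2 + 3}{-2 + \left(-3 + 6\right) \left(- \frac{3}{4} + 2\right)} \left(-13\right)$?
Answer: $- \frac{260}{7} \approx -37.143$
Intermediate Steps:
$S{\left(H,B \right)} = \sqrt{-5 + H}$
$S{\left(5,1 \right)} + \frac{2 + 3}{-2 + \left(-3 + 6\right) \left(- \frac{3}{4} + 2\right)} \left(-13\right) = \sqrt{-5 + 5} + \frac{2 + 3}{-2 + \left(-3 + 6\right) \left(- \frac{3}{4} + 2\right)} \left(-13\right) = \sqrt{0} + \frac{5}{-2 + 3 \left(\left(-3\right) \frac{1}{4} + 2\right)} \left(-13\right) = 0 + \frac{5}{-2 + 3 \left(- \frac{3}{4} + 2\right)} \left(-13\right) = 0 + \frac{5}{-2 + 3 \cdot \frac{5}{4}} \left(-13\right) = 0 + \frac{5}{-2 + \frac{15}{4}} \left(-13\right) = 0 + \frac{5}{\frac{7}{4}} \left(-13\right) = 0 + 5 \cdot \frac{4}{7} \left(-13\right) = 0 + \frac{20}{7} \left(-13\right) = 0 - \frac{260}{7} = - \frac{260}{7}$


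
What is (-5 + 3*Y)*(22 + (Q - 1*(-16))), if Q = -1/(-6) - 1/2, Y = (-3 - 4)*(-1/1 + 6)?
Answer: -12430/3 ≈ -4143.3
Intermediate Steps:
Y = -35 (Y = -7*(-1*1 + 6) = -7*(-1 + 6) = -7*5 = -35)
Q = -1/3 (Q = -1*(-1/6) - 1*1/2 = 1/6 - 1/2 = -1/3 ≈ -0.33333)
(-5 + 3*Y)*(22 + (Q - 1*(-16))) = (-5 + 3*(-35))*(22 + (-1/3 - 1*(-16))) = (-5 - 105)*(22 + (-1/3 + 16)) = -110*(22 + 47/3) = -110*113/3 = -12430/3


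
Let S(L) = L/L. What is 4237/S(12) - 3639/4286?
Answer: 18156143/4286 ≈ 4236.1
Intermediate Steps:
S(L) = 1
4237/S(12) - 3639/4286 = 4237/1 - 3639/4286 = 4237*1 - 3639*1/4286 = 4237 - 3639/4286 = 18156143/4286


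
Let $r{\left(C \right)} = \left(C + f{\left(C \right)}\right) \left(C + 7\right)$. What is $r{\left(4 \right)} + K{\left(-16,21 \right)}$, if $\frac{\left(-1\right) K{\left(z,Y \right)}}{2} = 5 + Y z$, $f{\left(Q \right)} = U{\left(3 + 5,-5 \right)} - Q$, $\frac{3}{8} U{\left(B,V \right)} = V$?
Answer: $\frac{1546}{3} \approx 515.33$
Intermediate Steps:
$U{\left(B,V \right)} = \frac{8 V}{3}$
$f{\left(Q \right)} = - \frac{40}{3} - Q$ ($f{\left(Q \right)} = \frac{8}{3} \left(-5\right) - Q = - \frac{40}{3} - Q$)
$K{\left(z,Y \right)} = -10 - 2 Y z$ ($K{\left(z,Y \right)} = - 2 \left(5 + Y z\right) = -10 - 2 Y z$)
$r{\left(C \right)} = - \frac{280}{3} - \frac{40 C}{3}$ ($r{\left(C \right)} = \left(C - \left(\frac{40}{3} + C\right)\right) \left(C + 7\right) = - \frac{40 \left(7 + C\right)}{3} = - \frac{280}{3} - \frac{40 C}{3}$)
$r{\left(4 \right)} + K{\left(-16,21 \right)} = \left(- \frac{280}{3} - \frac{160}{3}\right) - \left(10 + 42 \left(-16\right)\right) = \left(- \frac{280}{3} - \frac{160}{3}\right) + \left(-10 + 672\right) = - \frac{440}{3} + 662 = \frac{1546}{3}$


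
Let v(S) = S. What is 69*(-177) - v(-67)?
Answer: -12146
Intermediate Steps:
69*(-177) - v(-67) = 69*(-177) - 1*(-67) = -12213 + 67 = -12146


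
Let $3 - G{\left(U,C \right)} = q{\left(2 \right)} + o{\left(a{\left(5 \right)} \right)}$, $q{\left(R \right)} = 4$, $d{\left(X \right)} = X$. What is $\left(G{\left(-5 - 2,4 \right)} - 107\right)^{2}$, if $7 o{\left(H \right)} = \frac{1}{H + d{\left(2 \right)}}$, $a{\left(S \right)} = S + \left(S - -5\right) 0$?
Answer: $\frac{28015849}{2401} \approx 11668.0$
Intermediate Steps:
$a{\left(S \right)} = S$ ($a{\left(S \right)} = S + \left(S + 5\right) 0 = S + \left(5 + S\right) 0 = S + 0 = S$)
$o{\left(H \right)} = \frac{1}{7 \left(2 + H\right)}$ ($o{\left(H \right)} = \frac{1}{7 \left(H + 2\right)} = \frac{1}{7 \left(2 + H\right)}$)
$G{\left(U,C \right)} = - \frac{50}{49}$ ($G{\left(U,C \right)} = 3 - \left(4 + \frac{1}{7 \left(2 + 5\right)}\right) = 3 - \left(4 + \frac{1}{7 \cdot 7}\right) = 3 - \left(4 + \frac{1}{7} \cdot \frac{1}{7}\right) = 3 - \left(4 + \frac{1}{49}\right) = 3 - \frac{197}{49} = - \frac{50}{49}$)
$\left(G{\left(-5 - 2,4 \right)} - 107\right)^{2} = \left(- \frac{50}{49} - 107\right)^{2} = \left(- \frac{5293}{49}\right)^{2} = \frac{28015849}{2401}$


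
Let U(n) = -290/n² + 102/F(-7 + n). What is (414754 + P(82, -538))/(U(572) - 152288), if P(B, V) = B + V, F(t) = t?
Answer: -38293348705040/14075884045781 ≈ -2.7205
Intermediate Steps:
U(n) = -290/n² + 102/(-7 + n)
(414754 + P(82, -538))/(U(572) - 152288) = (414754 + (82 - 538))/((-290/572² + 102/(-7 + 572)) - 152288) = (414754 - 456)/((-290*1/327184 + 102/565) - 152288) = 414298/((-145/163592 + 102*(1/565)) - 152288) = 414298/((-145/163592 + 102/565) - 152288) = 414298/(16604459/92429480 - 152288) = 414298/(-14075884045781/92429480) = 414298*(-92429480/14075884045781) = -38293348705040/14075884045781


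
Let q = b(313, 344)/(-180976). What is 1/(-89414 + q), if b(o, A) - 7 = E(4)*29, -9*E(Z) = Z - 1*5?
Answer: -407196/36409023167 ≈ -1.1184e-5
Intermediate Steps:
E(Z) = 5/9 - Z/9 (E(Z) = -(Z - 1*5)/9 = -(Z - 5)/9 = -(-5 + Z)/9 = 5/9 - Z/9)
b(o, A) = 92/9 (b(o, A) = 7 + (5/9 - 1/9*4)*29 = 7 + (5/9 - 4/9)*29 = 7 + (1/9)*29 = 7 + 29/9 = 92/9)
q = -23/407196 (q = (92/9)/(-180976) = (92/9)*(-1/180976) = -23/407196 ≈ -5.6484e-5)
1/(-89414 + q) = 1/(-89414 - 23/407196) = 1/(-36409023167/407196) = -407196/36409023167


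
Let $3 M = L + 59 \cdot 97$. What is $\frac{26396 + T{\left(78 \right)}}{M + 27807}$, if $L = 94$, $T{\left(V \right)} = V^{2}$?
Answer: $\frac{16240}{14873} \approx 1.0919$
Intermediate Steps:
$M = 1939$ ($M = \frac{94 + 59 \cdot 97}{3} = \frac{94 + 5723}{3} = \frac{1}{3} \cdot 5817 = 1939$)
$\frac{26396 + T{\left(78 \right)}}{M + 27807} = \frac{26396 + 78^{2}}{1939 + 27807} = \frac{26396 + 6084}{29746} = 32480 \cdot \frac{1}{29746} = \frac{16240}{14873}$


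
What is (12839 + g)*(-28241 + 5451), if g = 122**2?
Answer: -631807170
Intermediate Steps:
g = 14884
(12839 + g)*(-28241 + 5451) = (12839 + 14884)*(-28241 + 5451) = 27723*(-22790) = -631807170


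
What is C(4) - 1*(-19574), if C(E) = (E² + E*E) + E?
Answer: 19610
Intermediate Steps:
C(E) = E + 2*E² (C(E) = (E² + E²) + E = 2*E² + E = E + 2*E²)
C(4) - 1*(-19574) = 4*(1 + 2*4) - 1*(-19574) = 4*(1 + 8) + 19574 = 4*9 + 19574 = 36 + 19574 = 19610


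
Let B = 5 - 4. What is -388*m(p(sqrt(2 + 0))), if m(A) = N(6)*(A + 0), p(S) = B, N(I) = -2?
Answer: 776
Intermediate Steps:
B = 1
p(S) = 1
m(A) = -2*A (m(A) = -2*(A + 0) = -2*A)
-388*m(p(sqrt(2 + 0))) = -(-776) = -388*(-2) = 776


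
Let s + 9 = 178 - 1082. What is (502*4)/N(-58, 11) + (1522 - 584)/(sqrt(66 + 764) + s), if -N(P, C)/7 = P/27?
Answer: 269880010/2036699 - 938*sqrt(830)/832739 ≈ 132.48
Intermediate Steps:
N(P, C) = -7*P/27
s = -913 (s = -9 + (178 - 1082) = -9 - 904 = -913)
(502*4)/N(-58, 11) + (1522 - 584)/(sqrt(66 + 764) + s) = (502*4)/((-7/27*(-58))) + (1522 - 584)/(sqrt(66 + 764) - 913) = 2008/(406/27) + 938/(sqrt(830) - 913) = 2008*(27/406) + 938/(-913 + sqrt(830)) = 27108/203 + 938/(-913 + sqrt(830))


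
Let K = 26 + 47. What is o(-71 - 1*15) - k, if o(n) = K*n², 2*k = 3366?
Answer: 538225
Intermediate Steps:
K = 73
k = 1683 (k = (½)*3366 = 1683)
o(n) = 73*n²
o(-71 - 1*15) - k = 73*(-71 - 1*15)² - 1*1683 = 73*(-71 - 15)² - 1683 = 73*(-86)² - 1683 = 73*7396 - 1683 = 539908 - 1683 = 538225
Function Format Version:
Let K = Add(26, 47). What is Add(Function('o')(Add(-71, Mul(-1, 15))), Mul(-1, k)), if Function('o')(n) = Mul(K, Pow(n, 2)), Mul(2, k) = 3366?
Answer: 538225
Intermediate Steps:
K = 73
k = 1683 (k = Mul(Rational(1, 2), 3366) = 1683)
Function('o')(n) = Mul(73, Pow(n, 2))
Add(Function('o')(Add(-71, Mul(-1, 15))), Mul(-1, k)) = Add(Mul(73, Pow(Add(-71, Mul(-1, 15)), 2)), Mul(-1, 1683)) = Add(Mul(73, Pow(Add(-71, -15), 2)), -1683) = Add(Mul(73, Pow(-86, 2)), -1683) = Add(Mul(73, 7396), -1683) = Add(539908, -1683) = 538225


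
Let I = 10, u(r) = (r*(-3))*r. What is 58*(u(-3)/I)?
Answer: -783/5 ≈ -156.60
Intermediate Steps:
u(r) = -3*r² (u(r) = (-3*r)*r = -3*r²)
58*(u(-3)/I) = 58*(-3*(-3)²/10) = 58*(-3*9*(⅒)) = 58*(-27*⅒) = 58*(-27/10) = -783/5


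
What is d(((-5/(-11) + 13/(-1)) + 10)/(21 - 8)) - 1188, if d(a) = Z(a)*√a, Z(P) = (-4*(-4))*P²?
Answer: -1188 + 25088*I*√1001/2924207 ≈ -1188.0 + 0.27144*I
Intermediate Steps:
Z(P) = 16*P²
d(a) = 16*a^(5/2) (d(a) = (16*a²)*√a = 16*a^(5/2))
d(((-5/(-11) + 13/(-1)) + 10)/(21 - 8)) - 1188 = 16*(((-5/(-11) + 13/(-1)) + 10)/(21 - 8))^(5/2) - 1188 = 16*(((-5*(-1/11) + 13*(-1)) + 10)/13)^(5/2) - 1188 = 16*(((5/11 - 13) + 10)*(1/13))^(5/2) - 1188 = 16*((-138/11 + 10)*(1/13))^(5/2) - 1188 = 16*(-28/11*1/13)^(5/2) - 1188 = 16*(-28/143)^(5/2) - 1188 = 16*(1568*I*√1001/2924207) - 1188 = 25088*I*√1001/2924207 - 1188 = -1188 + 25088*I*√1001/2924207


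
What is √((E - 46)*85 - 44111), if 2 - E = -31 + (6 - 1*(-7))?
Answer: I*√46321 ≈ 215.22*I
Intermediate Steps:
E = 20 (E = 2 - (-31 + (6 - 1*(-7))) = 2 - (-31 + (6 + 7)) = 2 - (-31 + 13) = 2 - 1*(-18) = 2 + 18 = 20)
√((E - 46)*85 - 44111) = √((20 - 46)*85 - 44111) = √(-26*85 - 44111) = √(-2210 - 44111) = √(-46321) = I*√46321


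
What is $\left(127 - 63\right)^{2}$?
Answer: $4096$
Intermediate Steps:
$\left(127 - 63\right)^{2} = 64^{2} = 4096$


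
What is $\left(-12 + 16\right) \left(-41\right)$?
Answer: $-164$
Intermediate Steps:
$\left(-12 + 16\right) \left(-41\right) = 4 \left(-41\right) = -164$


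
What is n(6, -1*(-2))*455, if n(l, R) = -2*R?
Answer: -1820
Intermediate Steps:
n(6, -1*(-2))*455 = -(-2)*(-2)*455 = -2*2*455 = -4*455 = -1820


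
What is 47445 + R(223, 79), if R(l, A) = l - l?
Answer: 47445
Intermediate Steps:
R(l, A) = 0
47445 + R(223, 79) = 47445 + 0 = 47445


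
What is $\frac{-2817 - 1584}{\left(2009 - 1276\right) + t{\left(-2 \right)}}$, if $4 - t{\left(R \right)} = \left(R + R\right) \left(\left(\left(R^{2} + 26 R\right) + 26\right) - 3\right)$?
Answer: $- \frac{4401}{637} \approx -6.909$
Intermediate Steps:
$t{\left(R \right)} = 4 - 2 R \left(23 + R^{2} + 26 R\right)$ ($t{\left(R \right)} = 4 - \left(R + R\right) \left(\left(\left(R^{2} + 26 R\right) + 26\right) - 3\right) = 4 - 2 R \left(\left(26 + R^{2} + 26 R\right) - 3\right) = 4 - 2 R \left(23 + R^{2} + 26 R\right)$)
$\frac{-2817 - 1584}{\left(2009 - 1276\right) + t{\left(-2 \right)}} = \frac{-2817 - 1584}{\left(2009 - 1276\right) - \left(-96 - 16 + 208\right)} = - \frac{4401}{\left(2009 - 1276\right) + \left(4 - 208 + 92 - -16\right)} = - \frac{4401}{733 + \left(4 - 208 + 92 + 16\right)} = - \frac{4401}{733 - 96} = - \frac{4401}{637}$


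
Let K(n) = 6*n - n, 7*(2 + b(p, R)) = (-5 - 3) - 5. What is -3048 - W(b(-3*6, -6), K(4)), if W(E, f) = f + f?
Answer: -3088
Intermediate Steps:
b(p, R) = -27/7 (b(p, R) = -2 + ((-5 - 3) - 5)/7 = -2 + (-8 - 5)/7 = -2 + (⅐)*(-13) = -2 - 13/7 = -27/7)
K(n) = 5*n
W(E, f) = 2*f
-3048 - W(b(-3*6, -6), K(4)) = -3048 - 2*5*4 = -3048 - 2*20 = -3048 - 1*40 = -3048 - 40 = -3088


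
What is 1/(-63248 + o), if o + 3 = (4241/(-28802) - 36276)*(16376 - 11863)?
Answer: -28802/4717119656511 ≈ -6.1058e-9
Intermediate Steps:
o = -4715297987615/28802 (o = -3 + (4241/(-28802) - 36276)*(16376 - 11863) = -3 + (4241*(-1/28802) - 36276)*4513 = -3 + (-4241/28802 - 36276)*4513 = -3 - 1044825593/28802*4513 = -3 - 4715297901209/28802 = -4715297987615/28802 ≈ -1.6371e+8)
1/(-63248 + o) = 1/(-63248 - 4715297987615/28802) = 1/(-4717119656511/28802) = -28802/4717119656511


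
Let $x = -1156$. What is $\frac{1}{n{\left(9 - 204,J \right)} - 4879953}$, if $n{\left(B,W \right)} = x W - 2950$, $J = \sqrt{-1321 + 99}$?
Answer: $\frac{i}{- 4882903 i + 1156 \sqrt{1222}} \approx -2.0478 \cdot 10^{-7} + 1.6948 \cdot 10^{-9} i$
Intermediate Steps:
$J = i \sqrt{1222}$ ($J = \sqrt{-1222} = i \sqrt{1222} \approx 34.957 i$)
$n{\left(B,W \right)} = -2950 - 1156 W$ ($n{\left(B,W \right)} = - 1156 W - 2950 = -2950 - 1156 W$)
$\frac{1}{n{\left(9 - 204,J \right)} - 4879953} = \frac{1}{\left(-2950 - 1156 i \sqrt{1222}\right) - 4879953} = \frac{1}{-4882903 - 1156 i \sqrt{1222}}$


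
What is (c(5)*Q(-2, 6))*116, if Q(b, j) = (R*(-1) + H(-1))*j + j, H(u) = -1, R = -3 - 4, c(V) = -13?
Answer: -63336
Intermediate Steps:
R = -7
Q(b, j) = 7*j (Q(b, j) = (-7*(-1) - 1)*j + j = (7 - 1)*j + j = 6*j + j = 7*j)
(c(5)*Q(-2, 6))*116 = -91*6*116 = -13*42*116 = -546*116 = -63336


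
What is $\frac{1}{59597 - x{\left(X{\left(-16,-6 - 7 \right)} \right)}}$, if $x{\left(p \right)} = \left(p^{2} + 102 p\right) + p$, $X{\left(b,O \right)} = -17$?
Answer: $\frac{1}{61059} \approx 1.6378 \cdot 10^{-5}$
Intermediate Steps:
$x{\left(p \right)} = p^{2} + 103 p$
$\frac{1}{59597 - x{\left(X{\left(-16,-6 - 7 \right)} \right)}} = \frac{1}{59597 - - 17 \left(103 - 17\right)} = \frac{1}{59597 - \left(-17\right) 86} = \frac{1}{59597 - -1462} = \frac{1}{59597 + 1462} = \frac{1}{61059}$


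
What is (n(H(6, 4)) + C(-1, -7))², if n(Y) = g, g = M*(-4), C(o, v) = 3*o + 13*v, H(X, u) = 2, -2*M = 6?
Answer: 6724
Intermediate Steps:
M = -3 (M = -½*6 = -3)
g = 12 (g = -3*(-4) = 12)
n(Y) = 12
(n(H(6, 4)) + C(-1, -7))² = (12 + (3*(-1) + 13*(-7)))² = (12 + (-3 - 91))² = (12 - 94)² = (-82)² = 6724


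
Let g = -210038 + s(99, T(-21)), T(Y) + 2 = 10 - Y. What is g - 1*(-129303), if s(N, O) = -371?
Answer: -81106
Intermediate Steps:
T(Y) = 8 - Y (T(Y) = -2 + (10 - Y) = 8 - Y)
g = -210409 (g = -210038 - 371 = -210409)
g - 1*(-129303) = -210409 - 1*(-129303) = -210409 + 129303 = -81106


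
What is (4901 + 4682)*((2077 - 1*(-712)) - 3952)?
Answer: -11145029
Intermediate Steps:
(4901 + 4682)*((2077 - 1*(-712)) - 3952) = 9583*((2077 + 712) - 3952) = 9583*(2789 - 3952) = 9583*(-1163) = -11145029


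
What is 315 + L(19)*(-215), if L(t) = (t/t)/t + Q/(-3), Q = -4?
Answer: 970/57 ≈ 17.018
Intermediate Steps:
L(t) = 4/3 + 1/t (L(t) = (t/t)/t - 4/(-3) = 1/t - 4*(-1/3) = 1/t + 4/3 = 4/3 + 1/t)
315 + L(19)*(-215) = 315 + (4/3 + 1/19)*(-215) = 315 + (79/57)*(-215) = 315 - 16985/57 = 970/57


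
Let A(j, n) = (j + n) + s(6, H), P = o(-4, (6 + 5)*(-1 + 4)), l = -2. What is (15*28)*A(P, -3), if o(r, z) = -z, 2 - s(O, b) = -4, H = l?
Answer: -12600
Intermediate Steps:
H = -2
s(O, b) = 6 (s(O, b) = 2 - 1*(-4) = 2 + 4 = 6)
P = -33 (P = -(6 + 5)*(-1 + 4) = -11*3 = -1*33 = -33)
A(j, n) = 6 + j + n (A(j, n) = (j + n) + 6 = 6 + j + n)
(15*28)*A(P, -3) = (15*28)*(6 - 33 - 3) = 420*(-30) = -12600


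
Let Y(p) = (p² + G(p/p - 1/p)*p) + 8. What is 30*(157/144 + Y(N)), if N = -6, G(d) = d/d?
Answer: 28145/24 ≈ 1172.7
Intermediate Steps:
G(d) = 1
Y(p) = 8 + p + p² (Y(p) = (p² + 1*p) + 8 = (p² + p) + 8 = (p + p²) + 8 = 8 + p + p²)
30*(157/144 + Y(N)) = 30*(157/144 + (8 - 6 + (-6)²)) = 30*(157*(1/144) + (8 - 6 + 36)) = 30*(157/144 + 38) = 30*(5629/144) = 28145/24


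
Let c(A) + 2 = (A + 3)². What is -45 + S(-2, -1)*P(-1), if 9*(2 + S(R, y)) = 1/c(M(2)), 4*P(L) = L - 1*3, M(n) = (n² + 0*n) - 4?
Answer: -2710/63 ≈ -43.016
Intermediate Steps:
M(n) = -4 + n² (M(n) = (n² + 0) - 4 = n² - 4 = -4 + n²)
c(A) = -2 + (3 + A)² (c(A) = -2 + (A + 3)² = -2 + (3 + A)²)
P(L) = -¾ + L/4 (P(L) = (L - 1*3)/4 = (L - 3)/4 = (-3 + L)/4 = -¾ + L/4)
S(R, y) = -125/63 (S(R, y) = -2 + 1/(9*(-2 + (3 + (-4 + 2²))²)) = -2 + 1/(9*(-2 + (3 + (-4 + 4))²)) = -2 + 1/(9*(-2 + (3 + 0)²)) = -2 + 1/(9*(-2 + 3²)) = -2 + 1/(9*(-2 + 9)) = -2 + (⅑)/7 = -2 + (⅑)*(⅐) = -2 + 1/63 = -125/63)
-45 + S(-2, -1)*P(-1) = -45 - 125*(-¾ + (¼)*(-1))/63 = -45 - 125*(-¾ - ¼)/63 = -45 - 125/63*(-1) = -45 + 125/63 = -2710/63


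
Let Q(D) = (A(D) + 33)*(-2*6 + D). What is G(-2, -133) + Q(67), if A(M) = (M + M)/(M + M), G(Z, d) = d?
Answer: 1737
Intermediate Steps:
A(M) = 1 (A(M) = (2*M)/((2*M)) = (2*M)*(1/(2*M)) = 1)
Q(D) = -408 + 34*D (Q(D) = (1 + 33)*(-2*6 + D) = 34*(-12 + D) = -408 + 34*D)
G(-2, -133) + Q(67) = -133 + (-408 + 34*67) = -133 + (-408 + 2278) = -133 + 1870 = 1737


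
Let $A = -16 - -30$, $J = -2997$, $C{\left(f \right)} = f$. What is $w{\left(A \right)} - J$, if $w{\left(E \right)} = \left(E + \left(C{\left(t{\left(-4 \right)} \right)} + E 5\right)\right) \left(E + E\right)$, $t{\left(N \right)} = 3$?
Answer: $5433$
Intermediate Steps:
$A = 14$ ($A = -16 + 30 = 14$)
$w{\left(E \right)} = 2 E \left(3 + 6 E\right)$ ($w{\left(E \right)} = \left(E + \left(3 + E 5\right)\right) \left(E + E\right) = \left(E + \left(3 + 5 E\right)\right) 2 E = \left(3 + 6 E\right) 2 E = 2 E \left(3 + 6 E\right)$)
$w{\left(A \right)} - J = 6 \cdot 14 \left(1 + 2 \cdot 14\right) - -2997 = 6 \cdot 14 \left(1 + 28\right) + 2997 = 6 \cdot 14 \cdot 29 + 2997 = 2436 + 2997 = 5433$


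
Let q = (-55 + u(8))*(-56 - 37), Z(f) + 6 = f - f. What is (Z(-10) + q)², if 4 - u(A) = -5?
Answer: 18249984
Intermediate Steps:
u(A) = 9 (u(A) = 4 - 1*(-5) = 4 + 5 = 9)
Z(f) = -6 (Z(f) = -6 + (f - f) = -6 + 0 = -6)
q = 4278 (q = (-55 + 9)*(-56 - 37) = -46*(-93) = 4278)
(Z(-10) + q)² = (-6 + 4278)² = 4272² = 18249984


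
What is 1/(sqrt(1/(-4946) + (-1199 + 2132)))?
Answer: sqrt(22823895682)/4614617 ≈ 0.032739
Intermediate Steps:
1/(sqrt(1/(-4946) + (-1199 + 2132))) = 1/(sqrt(-1/4946 + 933)) = 1/(sqrt(4614617/4946)) = 1/(sqrt(22823895682)/4946) = sqrt(22823895682)/4614617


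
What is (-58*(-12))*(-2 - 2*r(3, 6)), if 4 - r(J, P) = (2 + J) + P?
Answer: 8352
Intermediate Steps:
r(J, P) = 2 - J - P (r(J, P) = 4 - ((2 + J) + P) = 4 - (2 + J + P) = 4 + (-2 - J - P) = 2 - J - P)
(-58*(-12))*(-2 - 2*r(3, 6)) = (-58*(-12))*(-2 - 2*(2 - 1*3 - 1*6)) = 696*(-2 - 2*(2 - 3 - 6)) = 696*(-2 - 2*(-7)) = 696*(-2 + 14) = 696*12 = 8352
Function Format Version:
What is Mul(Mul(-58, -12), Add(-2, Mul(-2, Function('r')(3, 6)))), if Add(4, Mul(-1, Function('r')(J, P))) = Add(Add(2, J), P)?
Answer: 8352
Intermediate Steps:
Function('r')(J, P) = Add(2, Mul(-1, J), Mul(-1, P)) (Function('r')(J, P) = Add(4, Mul(-1, Add(Add(2, J), P))) = Add(4, Mul(-1, Add(2, J, P))) = Add(4, Add(-2, Mul(-1, J), Mul(-1, P))) = Add(2, Mul(-1, J), Mul(-1, P)))
Mul(Mul(-58, -12), Add(-2, Mul(-2, Function('r')(3, 6)))) = Mul(Mul(-58, -12), Add(-2, Mul(-2, Add(2, Mul(-1, 3), Mul(-1, 6))))) = Mul(696, Add(-2, Mul(-2, Add(2, -3, -6)))) = Mul(696, Add(-2, Mul(-2, -7))) = Mul(696, Add(-2, 14)) = Mul(696, 12) = 8352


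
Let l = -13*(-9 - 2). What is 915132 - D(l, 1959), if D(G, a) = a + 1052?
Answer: 912121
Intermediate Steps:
l = 143 (l = -13*(-11) = 143)
D(G, a) = 1052 + a
915132 - D(l, 1959) = 915132 - (1052 + 1959) = 915132 - 1*3011 = 915132 - 3011 = 912121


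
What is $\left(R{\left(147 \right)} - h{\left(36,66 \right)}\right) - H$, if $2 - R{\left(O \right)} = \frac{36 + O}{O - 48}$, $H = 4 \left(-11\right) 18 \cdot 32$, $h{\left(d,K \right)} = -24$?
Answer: $\frac{837149}{33} \approx 25368.0$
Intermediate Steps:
$H = -25344$ ($H = \left(-44\right) 18 \cdot 32 = \left(-792\right) 32 = -25344$)
$R{\left(O \right)} = 2 - \frac{36 + O}{-48 + O}$ ($R{\left(O \right)} = 2 - \frac{36 + O}{O - 48} = 2 - \frac{36 + O}{-48 + O}$)
$\left(R{\left(147 \right)} - h{\left(36,66 \right)}\right) - H = \left(\frac{-132 + 147}{-48 + 147} - -24\right) - -25344 = \left(\frac{1}{99} \cdot 15 + 24\right) + 25344 = \left(\frac{5}{33} + 24\right) + 25344 = \frac{797}{33} + 25344 = \frac{837149}{33}$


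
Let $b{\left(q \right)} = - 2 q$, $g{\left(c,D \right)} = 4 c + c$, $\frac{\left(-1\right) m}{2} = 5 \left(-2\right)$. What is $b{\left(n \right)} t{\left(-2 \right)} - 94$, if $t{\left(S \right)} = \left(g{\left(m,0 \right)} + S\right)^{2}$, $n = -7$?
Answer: $134362$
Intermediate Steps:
$m = 20$ ($m = - 2 \cdot 5 \left(-2\right) = \left(-2\right) \left(-10\right) = 20$)
$g{\left(c,D \right)} = 5 c$
$t{\left(S \right)} = \left(100 + S\right)^{2}$ ($t{\left(S \right)} = \left(5 \cdot 20 + S\right)^{2} = \left(100 + S\right)^{2}$)
$b{\left(n \right)} t{\left(-2 \right)} - 94 = \left(-2\right) \left(-7\right) \left(100 - 2\right)^{2} - 94 = 14 \cdot 98^{2} - 94 = 14 \cdot 9604 - 94 = 134456 - 94 = 134362$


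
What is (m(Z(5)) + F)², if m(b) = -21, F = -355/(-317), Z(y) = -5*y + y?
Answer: 39715204/100489 ≈ 395.22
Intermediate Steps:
Z(y) = -4*y
F = 355/317 (F = -355*(-1/317) = 355/317 ≈ 1.1199)
(m(Z(5)) + F)² = (-21 + 355/317)² = (-6302/317)² = 39715204/100489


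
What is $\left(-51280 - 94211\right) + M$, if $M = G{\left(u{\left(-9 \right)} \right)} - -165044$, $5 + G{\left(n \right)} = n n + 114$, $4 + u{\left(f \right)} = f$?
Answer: $19831$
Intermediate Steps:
$u{\left(f \right)} = -4 + f$
$G{\left(n \right)} = 109 + n^{2}$ ($G{\left(n \right)} = -5 + \left(n n + 114\right) = -5 + \left(n^{2} + 114\right) = -5 + \left(114 + n^{2}\right) = 109 + n^{2}$)
$M = 165322$ ($M = \left(109 + \left(-4 - 9\right)^{2}\right) - -165044 = \left(109 + \left(-13\right)^{2}\right) + 165044 = \left(109 + 169\right) + 165044 = 278 + 165044 = 165322$)
$\left(-51280 - 94211\right) + M = \left(-51280 - 94211\right) + 165322 = -145491 + 165322 = 19831$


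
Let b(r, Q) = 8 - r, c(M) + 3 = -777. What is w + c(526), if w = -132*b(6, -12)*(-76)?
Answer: 19284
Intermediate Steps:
c(M) = -780 (c(M) = -3 - 777 = -780)
w = 20064 (w = -132*(8 - 1*6)*(-76) = -132*(8 - 6)*(-76) = -132*2*(-76) = -264*(-76) = 20064)
w + c(526) = 20064 - 780 = 19284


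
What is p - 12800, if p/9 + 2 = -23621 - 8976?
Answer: -306191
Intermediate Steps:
p = -293391 (p = -18 + 9*(-23621 - 8976) = -18 + 9*(-32597) = -18 - 293373 = -293391)
p - 12800 = -293391 - 12800 = -306191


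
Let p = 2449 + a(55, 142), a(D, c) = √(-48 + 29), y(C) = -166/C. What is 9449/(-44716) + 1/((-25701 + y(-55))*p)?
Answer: 11*(-1214101151*√19 + 2973333942379*I)/(63201102524*(√19 - 2449*I)) ≈ -0.21131 + 2.8194e-11*I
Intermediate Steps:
a(D, c) = I*√19 (a(D, c) = √(-19) = I*√19)
p = 2449 + I*√19 ≈ 2449.0 + 4.3589*I
9449/(-44716) + 1/((-25701 + y(-55))*p) = 9449/(-44716) + 1/((-25701 - 166/(-55))*(2449 + I*√19)) = 9449*(-1/44716) + 1/((-25701 - 166*(-1/55))*(2449 + I*√19)) = -9449/44716 + 1/((-25701 + 166/55)*(2449 + I*√19)) = -9449/44716 + 1/((-1413389/55)*(2449 + I*√19)) = -9449/44716 - 55/(1413389*(2449 + I*√19))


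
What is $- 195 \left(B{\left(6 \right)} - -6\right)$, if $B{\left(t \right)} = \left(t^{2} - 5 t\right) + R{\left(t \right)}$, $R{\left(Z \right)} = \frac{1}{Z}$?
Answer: $- \frac{4745}{2} \approx -2372.5$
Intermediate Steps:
$B{\left(t \right)} = \frac{1}{t} + t^{2} - 5 t$ ($B{\left(t \right)} = \left(t^{2} - 5 t\right) + \frac{1}{t} = \frac{1}{t} + t^{2} - 5 t$)
$- 195 \left(B{\left(6 \right)} - -6\right) = - 195 \left(\frac{1 + 6^{2} \left(-5 + 6\right)}{6} - -6\right) = - 195 \left(\frac{1 + 36 \cdot 1}{6} + 6\right) = - 195 \left(\frac{1 + 36}{6} + 6\right) = - 195 \left(\frac{1}{6} \cdot 37 + 6\right) = - 195 \left(\frac{37}{6} + 6\right) = \left(-195\right) \frac{73}{6} = - \frac{4745}{2}$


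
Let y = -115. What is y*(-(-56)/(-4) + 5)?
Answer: 1035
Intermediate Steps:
y*(-(-56)/(-4) + 5) = -115*(-(-56)/(-4) + 5) = -115*(-(-56)*(-1)/4 + 5) = -115*(-8*7/4 + 5) = -115*(-14 + 5) = -115*(-9) = 1035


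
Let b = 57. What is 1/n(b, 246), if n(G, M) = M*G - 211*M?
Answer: -1/37884 ≈ -2.6396e-5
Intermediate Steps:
n(G, M) = -211*M + G*M (n(G, M) = G*M - 211*M = -211*M + G*M)
1/n(b, 246) = 1/(246*(-211 + 57)) = 1/(246*(-154)) = 1/(-37884) = -1/37884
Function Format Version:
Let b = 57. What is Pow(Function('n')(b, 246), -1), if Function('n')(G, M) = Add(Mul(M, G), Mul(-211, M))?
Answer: Rational(-1, 37884) ≈ -2.6396e-5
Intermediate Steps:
Function('n')(G, M) = Add(Mul(-211, M), Mul(G, M)) (Function('n')(G, M) = Add(Mul(G, M), Mul(-211, M)) = Add(Mul(-211, M), Mul(G, M)))
Pow(Function('n')(b, 246), -1) = Pow(Mul(246, Add(-211, 57)), -1) = Pow(Mul(246, -154), -1) = Pow(-37884, -1) = Rational(-1, 37884)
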